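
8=8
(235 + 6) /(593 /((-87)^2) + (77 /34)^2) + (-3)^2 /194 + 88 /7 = 3644312000107 /61873344022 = 58.90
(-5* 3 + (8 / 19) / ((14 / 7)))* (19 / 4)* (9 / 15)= -843 / 20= -42.15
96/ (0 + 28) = 24/ 7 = 3.43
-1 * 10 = -10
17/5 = 3.40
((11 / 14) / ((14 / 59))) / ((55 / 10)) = 59 / 98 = 0.60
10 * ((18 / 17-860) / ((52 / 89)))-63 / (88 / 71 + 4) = -403198691 / 27404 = -14713.13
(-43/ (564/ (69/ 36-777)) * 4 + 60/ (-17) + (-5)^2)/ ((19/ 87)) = 215081719/ 182172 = 1180.65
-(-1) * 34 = 34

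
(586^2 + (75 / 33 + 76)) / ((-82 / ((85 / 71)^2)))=-27297617825 / 4546982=-6003.46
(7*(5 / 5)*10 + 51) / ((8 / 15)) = 1815 / 8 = 226.88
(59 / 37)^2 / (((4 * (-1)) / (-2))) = 3481 / 2738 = 1.27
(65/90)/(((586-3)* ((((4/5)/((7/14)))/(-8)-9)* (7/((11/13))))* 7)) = -5/2150316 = -0.00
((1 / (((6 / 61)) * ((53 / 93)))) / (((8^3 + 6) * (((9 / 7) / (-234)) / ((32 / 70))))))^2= 38676728896 / 4710763225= 8.21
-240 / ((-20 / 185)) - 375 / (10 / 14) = 1695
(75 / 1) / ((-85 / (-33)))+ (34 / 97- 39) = -15718 / 1649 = -9.53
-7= -7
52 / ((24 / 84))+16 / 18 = 1646 / 9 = 182.89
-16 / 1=-16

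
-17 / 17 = -1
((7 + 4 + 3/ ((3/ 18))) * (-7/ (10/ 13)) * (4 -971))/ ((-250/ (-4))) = 2551913/ 625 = 4083.06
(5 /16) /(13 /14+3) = 7 /88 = 0.08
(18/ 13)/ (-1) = -18/ 13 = -1.38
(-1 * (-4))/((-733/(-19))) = 76/733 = 0.10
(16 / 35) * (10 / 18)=16 / 63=0.25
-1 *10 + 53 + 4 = 47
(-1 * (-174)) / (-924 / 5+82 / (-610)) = -366 / 389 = -0.94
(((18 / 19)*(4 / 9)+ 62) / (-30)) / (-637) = 593 / 181545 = 0.00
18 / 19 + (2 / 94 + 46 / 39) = 74813 / 34827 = 2.15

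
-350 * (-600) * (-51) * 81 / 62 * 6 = -2602530000 / 31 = -83952580.65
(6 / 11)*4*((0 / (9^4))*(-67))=0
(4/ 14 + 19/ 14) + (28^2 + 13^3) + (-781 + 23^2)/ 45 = 208393/ 70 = 2977.04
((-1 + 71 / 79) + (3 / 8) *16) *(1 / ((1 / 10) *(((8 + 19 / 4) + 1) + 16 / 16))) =18640 / 4661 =4.00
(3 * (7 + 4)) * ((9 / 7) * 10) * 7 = 2970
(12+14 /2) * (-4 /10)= -38 /5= -7.60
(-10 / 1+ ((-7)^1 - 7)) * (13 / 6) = -52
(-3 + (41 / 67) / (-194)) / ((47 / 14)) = -273245 / 305453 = -0.89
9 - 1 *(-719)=728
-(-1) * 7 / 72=7 / 72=0.10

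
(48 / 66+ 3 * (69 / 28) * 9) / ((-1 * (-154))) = 20717 / 47432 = 0.44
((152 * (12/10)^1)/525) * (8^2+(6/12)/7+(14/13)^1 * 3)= 1861848/79625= 23.38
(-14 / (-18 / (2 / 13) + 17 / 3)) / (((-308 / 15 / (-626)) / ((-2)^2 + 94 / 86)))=3084615 / 157982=19.53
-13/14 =-0.93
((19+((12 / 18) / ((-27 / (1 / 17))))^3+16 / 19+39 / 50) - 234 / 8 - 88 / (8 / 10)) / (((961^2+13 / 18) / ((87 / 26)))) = -17066334076673101 / 39705862101207108300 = -0.00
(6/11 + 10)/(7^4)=116/26411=0.00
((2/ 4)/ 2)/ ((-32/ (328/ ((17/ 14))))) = -287/ 136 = -2.11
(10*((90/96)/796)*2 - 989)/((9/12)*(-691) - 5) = 449843/238004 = 1.89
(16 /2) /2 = 4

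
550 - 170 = 380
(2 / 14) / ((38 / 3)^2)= 9 / 10108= 0.00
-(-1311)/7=1311/7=187.29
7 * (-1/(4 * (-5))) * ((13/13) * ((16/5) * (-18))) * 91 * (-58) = 2660112/25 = 106404.48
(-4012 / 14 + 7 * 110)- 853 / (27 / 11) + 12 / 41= 1055435 / 7749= 136.20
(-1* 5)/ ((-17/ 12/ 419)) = 25140/ 17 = 1478.82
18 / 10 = 9 / 5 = 1.80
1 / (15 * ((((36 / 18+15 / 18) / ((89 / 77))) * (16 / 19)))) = 0.03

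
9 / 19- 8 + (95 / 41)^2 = -68908 / 31939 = -2.16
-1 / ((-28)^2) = -1 / 784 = -0.00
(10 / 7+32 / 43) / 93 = 218 / 9331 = 0.02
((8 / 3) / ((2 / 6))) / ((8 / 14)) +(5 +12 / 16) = 79 / 4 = 19.75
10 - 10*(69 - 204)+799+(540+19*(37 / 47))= 127556 / 47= 2713.96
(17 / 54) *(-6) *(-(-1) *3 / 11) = -17 / 33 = -0.52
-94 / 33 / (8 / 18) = -141 / 22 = -6.41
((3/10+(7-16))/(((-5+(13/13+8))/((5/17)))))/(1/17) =-87/8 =-10.88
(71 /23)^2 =5041 /529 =9.53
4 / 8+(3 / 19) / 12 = 39 / 76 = 0.51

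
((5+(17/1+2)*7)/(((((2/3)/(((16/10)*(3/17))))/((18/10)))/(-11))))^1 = -491832/425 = -1157.25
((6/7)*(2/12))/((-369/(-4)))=4/2583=0.00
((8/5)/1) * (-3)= -24/5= -4.80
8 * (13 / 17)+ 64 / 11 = 2232 / 187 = 11.94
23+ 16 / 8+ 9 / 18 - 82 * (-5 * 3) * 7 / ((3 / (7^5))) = 96472231 / 2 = 48236115.50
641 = 641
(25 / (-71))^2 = 625 / 5041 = 0.12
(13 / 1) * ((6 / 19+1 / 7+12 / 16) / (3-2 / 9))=75231 / 13300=5.66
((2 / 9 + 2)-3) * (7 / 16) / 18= -49 / 2592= -0.02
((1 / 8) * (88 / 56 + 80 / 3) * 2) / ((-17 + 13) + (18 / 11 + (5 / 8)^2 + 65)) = 104368 / 931791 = 0.11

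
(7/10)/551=7/5510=0.00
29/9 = 3.22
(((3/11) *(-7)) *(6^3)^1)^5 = -1920282965691826176/161051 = -11923446397053.27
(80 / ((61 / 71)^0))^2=6400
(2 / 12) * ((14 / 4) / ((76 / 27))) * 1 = 63 / 304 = 0.21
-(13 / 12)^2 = -169 / 144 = -1.17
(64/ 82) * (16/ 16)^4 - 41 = -1649/ 41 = -40.22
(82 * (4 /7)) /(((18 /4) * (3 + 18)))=0.50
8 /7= 1.14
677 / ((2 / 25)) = 16925 / 2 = 8462.50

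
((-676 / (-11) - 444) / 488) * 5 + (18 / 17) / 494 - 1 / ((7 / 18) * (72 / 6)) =-162975221 / 39445406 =-4.13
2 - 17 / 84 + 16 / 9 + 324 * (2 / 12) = 14509 / 252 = 57.58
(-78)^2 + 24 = 6108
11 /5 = 2.20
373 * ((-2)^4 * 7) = 41776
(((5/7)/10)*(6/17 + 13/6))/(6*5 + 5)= 257/49980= 0.01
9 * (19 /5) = 171 /5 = 34.20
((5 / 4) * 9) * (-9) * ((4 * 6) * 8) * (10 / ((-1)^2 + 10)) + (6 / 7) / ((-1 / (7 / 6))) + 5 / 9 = -1749644 / 99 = -17673.17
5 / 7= 0.71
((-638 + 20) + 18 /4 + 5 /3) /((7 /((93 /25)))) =-113801 /350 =-325.15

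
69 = 69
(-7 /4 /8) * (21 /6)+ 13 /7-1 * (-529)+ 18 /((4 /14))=265705 /448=593.09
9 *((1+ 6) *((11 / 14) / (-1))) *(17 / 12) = -561 / 8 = -70.12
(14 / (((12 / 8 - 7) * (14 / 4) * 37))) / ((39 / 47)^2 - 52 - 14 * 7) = 17672 / 134240403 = 0.00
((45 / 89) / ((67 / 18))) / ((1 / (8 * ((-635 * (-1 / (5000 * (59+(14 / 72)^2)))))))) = 26663904 / 11406175475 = 0.00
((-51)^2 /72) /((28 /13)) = 3757 /224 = 16.77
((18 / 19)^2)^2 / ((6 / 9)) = 157464 / 130321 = 1.21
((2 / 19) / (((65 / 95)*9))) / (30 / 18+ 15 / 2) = 4 / 2145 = 0.00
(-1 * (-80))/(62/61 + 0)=2440/31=78.71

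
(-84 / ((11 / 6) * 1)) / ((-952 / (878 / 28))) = 3951 / 2618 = 1.51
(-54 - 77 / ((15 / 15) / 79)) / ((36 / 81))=-55233 / 4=-13808.25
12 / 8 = 3 / 2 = 1.50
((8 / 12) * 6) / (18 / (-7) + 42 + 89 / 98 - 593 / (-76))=14896 / 179271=0.08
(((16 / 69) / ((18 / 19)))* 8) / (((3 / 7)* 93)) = 8512 / 173259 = 0.05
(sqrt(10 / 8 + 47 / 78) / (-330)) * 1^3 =-0.00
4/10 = 2/5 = 0.40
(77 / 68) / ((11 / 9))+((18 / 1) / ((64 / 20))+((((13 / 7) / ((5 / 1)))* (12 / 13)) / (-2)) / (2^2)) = 30981 / 4760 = 6.51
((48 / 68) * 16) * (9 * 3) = 5184 / 17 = 304.94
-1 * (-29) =29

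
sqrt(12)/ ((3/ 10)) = 20 *sqrt(3)/ 3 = 11.55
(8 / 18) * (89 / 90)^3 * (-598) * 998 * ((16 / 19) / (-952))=420728319076 / 1854302625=226.89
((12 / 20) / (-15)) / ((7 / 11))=-11 / 175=-0.06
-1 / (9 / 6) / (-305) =2 / 915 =0.00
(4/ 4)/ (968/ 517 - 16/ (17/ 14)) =-799/ 9032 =-0.09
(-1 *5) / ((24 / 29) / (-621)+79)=-30015 / 474229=-0.06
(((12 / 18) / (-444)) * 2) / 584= -1 / 194472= -0.00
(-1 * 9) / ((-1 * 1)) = 9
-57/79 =-0.72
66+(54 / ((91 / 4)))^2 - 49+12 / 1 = 286805 / 8281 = 34.63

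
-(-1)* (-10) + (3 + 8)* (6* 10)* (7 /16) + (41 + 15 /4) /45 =25177 /90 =279.74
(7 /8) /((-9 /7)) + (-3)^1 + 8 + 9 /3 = 527 /72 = 7.32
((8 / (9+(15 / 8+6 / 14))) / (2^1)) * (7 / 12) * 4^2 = 6272 / 1899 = 3.30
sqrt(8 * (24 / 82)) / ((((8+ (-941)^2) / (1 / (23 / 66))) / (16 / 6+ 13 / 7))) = 760 * sqrt(246) / 531373899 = 0.00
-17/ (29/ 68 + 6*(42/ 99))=-12716/ 2223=-5.72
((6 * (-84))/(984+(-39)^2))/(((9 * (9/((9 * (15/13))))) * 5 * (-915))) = 56/9932325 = 0.00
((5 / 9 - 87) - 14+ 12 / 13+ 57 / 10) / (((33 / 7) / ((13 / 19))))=-768397 / 56430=-13.62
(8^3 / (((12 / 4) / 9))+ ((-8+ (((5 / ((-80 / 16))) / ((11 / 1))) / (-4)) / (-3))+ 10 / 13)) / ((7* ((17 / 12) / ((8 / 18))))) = 88180 / 1287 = 68.52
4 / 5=0.80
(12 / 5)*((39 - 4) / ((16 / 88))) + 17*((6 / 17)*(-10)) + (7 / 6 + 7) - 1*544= -803 / 6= -133.83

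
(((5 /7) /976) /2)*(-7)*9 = -45 /1952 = -0.02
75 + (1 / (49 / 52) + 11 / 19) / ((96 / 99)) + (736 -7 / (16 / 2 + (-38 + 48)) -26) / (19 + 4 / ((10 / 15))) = 704344583 / 6703200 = 105.08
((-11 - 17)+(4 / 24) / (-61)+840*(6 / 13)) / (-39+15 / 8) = -6845612 / 706563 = -9.69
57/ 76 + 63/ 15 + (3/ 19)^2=35919/ 7220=4.97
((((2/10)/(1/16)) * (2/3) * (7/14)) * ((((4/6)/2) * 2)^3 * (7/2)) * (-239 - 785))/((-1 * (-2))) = -229376/405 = -566.36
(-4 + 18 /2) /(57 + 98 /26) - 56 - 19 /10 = -22838 /395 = -57.82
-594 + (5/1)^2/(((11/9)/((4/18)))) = -6484/11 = -589.45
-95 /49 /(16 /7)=-95 /112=-0.85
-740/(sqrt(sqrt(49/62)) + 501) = -740/(62^(3/4) * (62 * sqrt(7))/3844 + 501) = -1.47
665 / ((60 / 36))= 399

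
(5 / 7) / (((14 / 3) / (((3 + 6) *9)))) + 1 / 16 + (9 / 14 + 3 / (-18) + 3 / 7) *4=37819 / 2352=16.08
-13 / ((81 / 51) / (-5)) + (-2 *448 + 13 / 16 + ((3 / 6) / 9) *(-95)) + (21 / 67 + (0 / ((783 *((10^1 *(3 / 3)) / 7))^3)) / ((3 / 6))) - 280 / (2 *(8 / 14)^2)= -37279175 / 28944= -1287.98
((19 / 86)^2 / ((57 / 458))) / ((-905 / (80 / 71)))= -34808 / 71284497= -0.00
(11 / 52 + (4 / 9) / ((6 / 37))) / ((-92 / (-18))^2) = 12435 / 110032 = 0.11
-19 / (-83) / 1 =19 / 83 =0.23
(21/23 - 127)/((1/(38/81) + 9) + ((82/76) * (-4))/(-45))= -11.23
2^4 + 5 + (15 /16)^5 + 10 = 33265231 /1048576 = 31.72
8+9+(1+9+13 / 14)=391 / 14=27.93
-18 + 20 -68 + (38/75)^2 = -369806/5625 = -65.74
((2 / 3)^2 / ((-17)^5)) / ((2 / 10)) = -20 / 12778713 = -0.00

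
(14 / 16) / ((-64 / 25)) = -175 / 512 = -0.34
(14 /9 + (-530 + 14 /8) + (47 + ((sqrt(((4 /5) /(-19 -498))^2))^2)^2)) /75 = -771097649386333909 /120560753566687500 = -6.40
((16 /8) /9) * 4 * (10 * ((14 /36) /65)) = 0.05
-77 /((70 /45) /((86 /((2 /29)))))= -123453 /2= -61726.50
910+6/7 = 6376/7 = 910.86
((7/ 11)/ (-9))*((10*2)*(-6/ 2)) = 140/ 33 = 4.24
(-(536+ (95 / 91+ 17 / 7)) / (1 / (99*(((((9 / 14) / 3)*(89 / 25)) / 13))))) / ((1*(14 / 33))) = -10705602897 / 1449175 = -7387.38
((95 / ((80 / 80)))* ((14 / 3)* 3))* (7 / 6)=4655 / 3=1551.67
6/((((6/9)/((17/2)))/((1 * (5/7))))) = 765/14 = 54.64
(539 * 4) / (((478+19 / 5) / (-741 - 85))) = -809480 / 219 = -3696.26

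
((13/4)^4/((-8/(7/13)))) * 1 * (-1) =15379/2048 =7.51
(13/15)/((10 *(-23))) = -13/3450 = -0.00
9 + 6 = 15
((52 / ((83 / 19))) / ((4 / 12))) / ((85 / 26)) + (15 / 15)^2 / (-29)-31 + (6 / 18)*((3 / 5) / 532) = -2188949689 / 108844540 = -20.11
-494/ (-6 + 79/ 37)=1406/ 11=127.82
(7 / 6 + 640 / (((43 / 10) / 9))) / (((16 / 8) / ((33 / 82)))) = 3804911 / 14104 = 269.78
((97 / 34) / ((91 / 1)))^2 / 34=9409 / 325476424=0.00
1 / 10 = 0.10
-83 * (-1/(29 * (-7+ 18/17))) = -0.48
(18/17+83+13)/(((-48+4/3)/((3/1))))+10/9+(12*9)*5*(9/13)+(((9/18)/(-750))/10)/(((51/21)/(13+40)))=25668186217/69615000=368.72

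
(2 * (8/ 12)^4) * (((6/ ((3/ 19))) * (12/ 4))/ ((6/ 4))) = 2432/ 81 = 30.02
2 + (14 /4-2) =7 /2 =3.50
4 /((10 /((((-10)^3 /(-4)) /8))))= 25 /2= 12.50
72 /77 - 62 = -4702 /77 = -61.06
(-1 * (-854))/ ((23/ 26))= 22204/ 23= 965.39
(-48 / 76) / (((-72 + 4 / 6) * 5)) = 18 / 10165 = 0.00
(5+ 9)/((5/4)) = 56/5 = 11.20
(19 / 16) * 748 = 3553 / 4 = 888.25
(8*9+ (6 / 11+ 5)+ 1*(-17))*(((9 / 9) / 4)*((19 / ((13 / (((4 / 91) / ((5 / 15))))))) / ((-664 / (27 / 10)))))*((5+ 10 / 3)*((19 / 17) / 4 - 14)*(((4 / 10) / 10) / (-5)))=-159383457 / 14689074400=-0.01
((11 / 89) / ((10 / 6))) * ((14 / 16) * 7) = 0.45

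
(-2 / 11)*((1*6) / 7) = -0.16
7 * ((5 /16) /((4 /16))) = 35 /4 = 8.75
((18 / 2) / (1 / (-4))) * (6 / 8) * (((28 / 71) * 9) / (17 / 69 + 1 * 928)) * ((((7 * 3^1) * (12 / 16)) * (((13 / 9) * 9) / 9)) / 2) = -10680579 / 9094958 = -1.17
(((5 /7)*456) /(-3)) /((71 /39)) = -29640 /497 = -59.64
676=676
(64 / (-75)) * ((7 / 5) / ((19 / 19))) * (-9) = 1344 / 125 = 10.75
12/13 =0.92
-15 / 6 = -5 / 2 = -2.50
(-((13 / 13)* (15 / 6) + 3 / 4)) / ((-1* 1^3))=13 / 4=3.25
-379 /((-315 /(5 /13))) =379 /819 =0.46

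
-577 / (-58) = 9.95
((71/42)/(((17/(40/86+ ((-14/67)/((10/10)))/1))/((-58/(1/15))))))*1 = -7597710/342839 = -22.16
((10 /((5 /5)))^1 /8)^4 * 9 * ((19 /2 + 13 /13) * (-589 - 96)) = -80915625 /512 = -158038.33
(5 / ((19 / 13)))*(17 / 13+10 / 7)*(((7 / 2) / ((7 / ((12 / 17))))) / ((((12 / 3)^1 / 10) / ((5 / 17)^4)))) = 0.06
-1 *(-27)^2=-729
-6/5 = -1.20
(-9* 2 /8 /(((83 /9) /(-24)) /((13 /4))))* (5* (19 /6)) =100035 /332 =301.31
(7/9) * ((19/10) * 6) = 133/15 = 8.87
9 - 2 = 7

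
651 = 651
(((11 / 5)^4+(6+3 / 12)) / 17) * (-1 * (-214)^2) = -849389861 / 10625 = -79942.58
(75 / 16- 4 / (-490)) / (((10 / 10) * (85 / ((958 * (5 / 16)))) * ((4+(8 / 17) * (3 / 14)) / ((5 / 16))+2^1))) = 8816953 / 8062208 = 1.09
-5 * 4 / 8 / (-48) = 5 / 96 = 0.05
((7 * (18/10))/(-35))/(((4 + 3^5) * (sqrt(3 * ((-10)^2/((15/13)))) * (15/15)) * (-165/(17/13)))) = 51 * sqrt(65)/573966250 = 0.00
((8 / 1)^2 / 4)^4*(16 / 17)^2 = 16777216 / 289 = 58052.65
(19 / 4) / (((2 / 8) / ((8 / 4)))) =38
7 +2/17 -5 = 36/17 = 2.12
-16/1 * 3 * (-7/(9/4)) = 448/3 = 149.33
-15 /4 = -3.75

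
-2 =-2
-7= -7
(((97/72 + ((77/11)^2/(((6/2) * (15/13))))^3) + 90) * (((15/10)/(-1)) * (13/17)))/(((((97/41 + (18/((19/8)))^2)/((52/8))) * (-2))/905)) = 966340783021361761/5850771652800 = 165164.67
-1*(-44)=44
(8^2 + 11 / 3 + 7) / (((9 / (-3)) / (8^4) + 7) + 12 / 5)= 4587520 / 577491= 7.94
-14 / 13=-1.08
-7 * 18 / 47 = -126 / 47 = -2.68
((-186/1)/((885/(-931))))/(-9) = -57722/2655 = -21.74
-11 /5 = -2.20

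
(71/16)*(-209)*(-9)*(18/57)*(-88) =-231957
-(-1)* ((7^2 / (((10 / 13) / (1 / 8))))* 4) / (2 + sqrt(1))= 637 / 60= 10.62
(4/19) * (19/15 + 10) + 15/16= 15091/4560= 3.31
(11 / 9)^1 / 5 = 11 / 45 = 0.24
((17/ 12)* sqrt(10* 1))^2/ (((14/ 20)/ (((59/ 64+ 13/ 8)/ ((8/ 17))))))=20020475/ 129024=155.17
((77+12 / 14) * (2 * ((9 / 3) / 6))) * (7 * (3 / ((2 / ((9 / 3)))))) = 4905 / 2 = 2452.50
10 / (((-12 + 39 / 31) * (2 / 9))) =-155 / 37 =-4.19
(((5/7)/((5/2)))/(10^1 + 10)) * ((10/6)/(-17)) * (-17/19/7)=1/5586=0.00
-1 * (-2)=2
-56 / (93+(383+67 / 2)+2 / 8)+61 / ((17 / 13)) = 1613119 / 34663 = 46.54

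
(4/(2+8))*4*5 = 8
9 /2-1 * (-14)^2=-383 /2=-191.50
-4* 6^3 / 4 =-216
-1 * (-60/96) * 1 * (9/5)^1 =9/8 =1.12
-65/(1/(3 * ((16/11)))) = -3120/11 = -283.64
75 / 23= 3.26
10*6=60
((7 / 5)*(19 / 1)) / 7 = 19 / 5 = 3.80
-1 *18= -18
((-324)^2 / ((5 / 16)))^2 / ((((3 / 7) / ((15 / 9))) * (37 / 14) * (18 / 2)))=3413194702848 / 185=18449701096.48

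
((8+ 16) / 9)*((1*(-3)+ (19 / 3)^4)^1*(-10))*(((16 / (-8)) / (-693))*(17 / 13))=-27216320 / 168399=-161.62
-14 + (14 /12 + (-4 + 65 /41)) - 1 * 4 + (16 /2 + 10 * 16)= 36593 /246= 148.75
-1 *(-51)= 51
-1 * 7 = -7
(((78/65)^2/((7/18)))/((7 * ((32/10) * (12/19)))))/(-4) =-513/7840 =-0.07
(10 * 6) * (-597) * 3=-107460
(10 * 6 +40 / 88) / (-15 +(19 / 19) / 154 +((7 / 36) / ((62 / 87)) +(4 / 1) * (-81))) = -3463320 / 19404629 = -0.18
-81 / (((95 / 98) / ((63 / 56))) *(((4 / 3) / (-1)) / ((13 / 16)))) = 1393119 / 24320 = 57.28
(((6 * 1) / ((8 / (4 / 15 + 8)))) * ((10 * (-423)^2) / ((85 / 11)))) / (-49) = -122029578 / 4165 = -29298.82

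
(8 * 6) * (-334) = -16032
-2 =-2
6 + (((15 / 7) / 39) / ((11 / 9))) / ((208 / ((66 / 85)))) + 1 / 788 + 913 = 29127691725 / 31694936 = 919.00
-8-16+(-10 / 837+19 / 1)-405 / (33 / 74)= -8407775 / 9207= -913.19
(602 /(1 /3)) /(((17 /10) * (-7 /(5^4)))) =-94852.94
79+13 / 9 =724 / 9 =80.44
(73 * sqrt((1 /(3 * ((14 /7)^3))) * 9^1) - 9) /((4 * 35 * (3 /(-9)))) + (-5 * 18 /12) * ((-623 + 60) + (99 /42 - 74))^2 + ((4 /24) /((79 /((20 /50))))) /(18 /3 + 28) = -23854667491217 /7896840 - 219 * sqrt(6) /560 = -3020787.44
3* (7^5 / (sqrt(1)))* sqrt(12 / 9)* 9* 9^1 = 2722734* sqrt(3) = 4715913.62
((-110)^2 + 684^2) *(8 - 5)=1439868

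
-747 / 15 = -249 / 5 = -49.80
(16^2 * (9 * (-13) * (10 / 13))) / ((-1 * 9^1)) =2560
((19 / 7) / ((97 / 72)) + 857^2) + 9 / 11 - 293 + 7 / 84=65801195345 / 89628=734158.92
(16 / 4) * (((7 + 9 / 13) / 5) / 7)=80 / 91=0.88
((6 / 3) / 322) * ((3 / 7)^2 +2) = 107 / 7889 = 0.01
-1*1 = -1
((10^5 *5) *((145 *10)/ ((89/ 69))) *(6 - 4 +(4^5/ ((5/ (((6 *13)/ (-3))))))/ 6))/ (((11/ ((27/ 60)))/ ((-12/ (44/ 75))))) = 4484916337500000/ 10769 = 416465441313.03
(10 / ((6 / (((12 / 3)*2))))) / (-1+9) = 5 / 3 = 1.67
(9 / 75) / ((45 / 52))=0.14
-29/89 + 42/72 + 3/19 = 8429/20292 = 0.42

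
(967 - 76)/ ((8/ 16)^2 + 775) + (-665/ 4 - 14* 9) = -3610813/ 12404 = -291.10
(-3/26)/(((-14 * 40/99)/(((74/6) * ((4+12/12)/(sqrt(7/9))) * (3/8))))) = 32967 * sqrt(7)/163072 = 0.53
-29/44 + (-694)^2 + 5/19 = 402647365/836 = 481635.60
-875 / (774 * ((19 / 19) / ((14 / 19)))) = -6125 / 7353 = -0.83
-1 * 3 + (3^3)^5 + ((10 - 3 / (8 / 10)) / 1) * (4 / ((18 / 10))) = 129140261 / 9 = 14348917.89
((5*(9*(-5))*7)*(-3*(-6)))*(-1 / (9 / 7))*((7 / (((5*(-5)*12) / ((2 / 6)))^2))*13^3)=753571 / 1800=418.65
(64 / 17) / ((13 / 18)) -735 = -161283 / 221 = -729.79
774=774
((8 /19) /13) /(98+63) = 0.00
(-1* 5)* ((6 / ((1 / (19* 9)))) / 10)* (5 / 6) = -855 / 2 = -427.50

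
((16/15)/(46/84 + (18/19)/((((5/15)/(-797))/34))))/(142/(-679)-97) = 2889824/20282619355675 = 0.00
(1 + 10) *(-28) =-308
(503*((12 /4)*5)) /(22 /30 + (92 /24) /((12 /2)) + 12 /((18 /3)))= 1358100 /607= 2237.40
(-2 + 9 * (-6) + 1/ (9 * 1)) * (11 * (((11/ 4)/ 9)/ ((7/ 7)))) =-60863/ 324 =-187.85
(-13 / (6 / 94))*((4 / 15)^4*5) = -5.15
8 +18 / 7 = 74 / 7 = 10.57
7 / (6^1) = 7 / 6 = 1.17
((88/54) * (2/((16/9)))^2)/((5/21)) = 693/80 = 8.66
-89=-89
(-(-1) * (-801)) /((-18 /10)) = 445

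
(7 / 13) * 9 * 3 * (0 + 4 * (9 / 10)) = 3402 / 65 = 52.34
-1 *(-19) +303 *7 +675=2815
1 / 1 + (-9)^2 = 82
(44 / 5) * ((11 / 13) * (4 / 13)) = 1936 / 845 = 2.29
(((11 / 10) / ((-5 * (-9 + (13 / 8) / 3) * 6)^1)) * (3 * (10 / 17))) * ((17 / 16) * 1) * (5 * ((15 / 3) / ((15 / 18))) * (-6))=-297 / 203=-1.46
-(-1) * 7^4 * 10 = 24010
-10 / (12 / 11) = -55 / 6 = -9.17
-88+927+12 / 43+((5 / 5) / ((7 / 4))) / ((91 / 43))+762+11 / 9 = 395113580 / 246519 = 1602.77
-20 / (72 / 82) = -205 / 9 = -22.78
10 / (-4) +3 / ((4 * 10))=-97 / 40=-2.42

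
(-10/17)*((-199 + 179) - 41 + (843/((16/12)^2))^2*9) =-1190366.51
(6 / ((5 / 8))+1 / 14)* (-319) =-215963 / 70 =-3085.19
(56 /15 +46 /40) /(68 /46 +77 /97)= 653683 /304140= 2.15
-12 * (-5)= 60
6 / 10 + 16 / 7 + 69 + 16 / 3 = 8108 / 105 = 77.22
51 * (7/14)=51/2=25.50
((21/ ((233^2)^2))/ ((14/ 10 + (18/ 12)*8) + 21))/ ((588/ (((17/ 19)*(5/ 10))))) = 0.00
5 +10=15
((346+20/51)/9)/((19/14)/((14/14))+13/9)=247324/18003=13.74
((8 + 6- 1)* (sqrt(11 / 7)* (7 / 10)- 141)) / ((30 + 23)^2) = -1833 / 2809 + 13* sqrt(77) / 28090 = -0.65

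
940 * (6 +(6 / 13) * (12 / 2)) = 107160 / 13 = 8243.08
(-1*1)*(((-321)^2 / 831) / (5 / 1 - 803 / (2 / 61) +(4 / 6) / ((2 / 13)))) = 206082 / 40689361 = 0.01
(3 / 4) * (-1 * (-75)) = 225 / 4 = 56.25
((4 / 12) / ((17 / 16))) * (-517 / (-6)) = 4136 / 153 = 27.03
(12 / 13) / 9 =4 / 39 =0.10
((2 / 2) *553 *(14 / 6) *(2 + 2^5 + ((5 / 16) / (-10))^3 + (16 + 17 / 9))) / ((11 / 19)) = 1125494384203 / 9732096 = 115647.69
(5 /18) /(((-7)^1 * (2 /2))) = -5 /126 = -0.04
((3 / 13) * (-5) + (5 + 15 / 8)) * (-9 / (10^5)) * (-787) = 842877 / 2080000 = 0.41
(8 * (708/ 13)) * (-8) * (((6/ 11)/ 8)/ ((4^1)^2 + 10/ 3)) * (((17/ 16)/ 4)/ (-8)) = 27081/ 66352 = 0.41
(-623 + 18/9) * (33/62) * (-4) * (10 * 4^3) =26231040/31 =846162.58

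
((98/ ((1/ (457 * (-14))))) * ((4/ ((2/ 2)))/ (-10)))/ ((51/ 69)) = 28842184/ 85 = 339319.81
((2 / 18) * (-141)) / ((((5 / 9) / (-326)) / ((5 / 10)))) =4596.60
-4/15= -0.27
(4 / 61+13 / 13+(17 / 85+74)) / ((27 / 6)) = 15304 / 915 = 16.73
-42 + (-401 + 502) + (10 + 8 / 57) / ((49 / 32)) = 183283 / 2793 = 65.62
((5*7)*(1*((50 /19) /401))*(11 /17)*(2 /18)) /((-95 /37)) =-142450 /22148433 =-0.01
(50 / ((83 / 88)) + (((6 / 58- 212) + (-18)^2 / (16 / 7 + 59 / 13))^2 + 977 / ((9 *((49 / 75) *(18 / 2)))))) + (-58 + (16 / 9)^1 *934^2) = 77084954403617362 / 48852816201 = 1577901.96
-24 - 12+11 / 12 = -421 / 12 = -35.08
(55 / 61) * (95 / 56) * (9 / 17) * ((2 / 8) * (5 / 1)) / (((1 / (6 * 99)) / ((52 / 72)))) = 100868625 / 232288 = 434.24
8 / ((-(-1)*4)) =2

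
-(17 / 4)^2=-289 / 16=-18.06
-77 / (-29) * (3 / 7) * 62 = 2046 / 29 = 70.55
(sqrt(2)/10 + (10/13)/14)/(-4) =-sqrt(2)/40 - 5/364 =-0.05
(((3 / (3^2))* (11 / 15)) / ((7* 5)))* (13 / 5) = 143 / 7875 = 0.02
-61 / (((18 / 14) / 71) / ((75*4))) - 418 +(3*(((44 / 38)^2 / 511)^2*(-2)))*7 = -14744294191139510 / 14584092789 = -1010984.67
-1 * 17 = -17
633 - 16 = 617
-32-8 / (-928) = -3711 / 116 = -31.99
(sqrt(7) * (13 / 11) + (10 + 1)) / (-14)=-11 / 14 - 13 * sqrt(7) / 154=-1.01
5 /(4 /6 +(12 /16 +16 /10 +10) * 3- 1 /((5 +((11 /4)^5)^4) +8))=201825002767863351086700 /1522433270812945180697447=0.13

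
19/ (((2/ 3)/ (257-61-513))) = -18069/ 2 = -9034.50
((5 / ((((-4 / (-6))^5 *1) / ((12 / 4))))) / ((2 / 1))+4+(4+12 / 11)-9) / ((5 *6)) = 40159 / 21120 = 1.90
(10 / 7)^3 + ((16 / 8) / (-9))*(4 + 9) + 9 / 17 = 0.56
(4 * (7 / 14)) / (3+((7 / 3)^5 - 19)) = 486 / 12919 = 0.04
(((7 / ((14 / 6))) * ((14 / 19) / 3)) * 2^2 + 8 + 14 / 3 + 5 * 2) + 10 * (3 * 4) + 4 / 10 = 41614 / 285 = 146.01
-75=-75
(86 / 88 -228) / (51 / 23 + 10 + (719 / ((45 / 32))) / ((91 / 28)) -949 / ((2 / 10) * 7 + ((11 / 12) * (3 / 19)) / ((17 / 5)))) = 1252492191405 / 2694060560444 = 0.46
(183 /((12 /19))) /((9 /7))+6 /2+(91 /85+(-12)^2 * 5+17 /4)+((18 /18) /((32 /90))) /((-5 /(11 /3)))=11647819 /12240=951.62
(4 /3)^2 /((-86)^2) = 4 /16641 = 0.00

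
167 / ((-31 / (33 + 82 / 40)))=-117067 / 620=-188.82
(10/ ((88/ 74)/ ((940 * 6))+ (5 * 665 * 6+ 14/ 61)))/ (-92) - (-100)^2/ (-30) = 1460247264805225/ 4380741866019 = 333.33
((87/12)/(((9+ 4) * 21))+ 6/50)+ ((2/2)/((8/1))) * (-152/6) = -27483/9100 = -3.02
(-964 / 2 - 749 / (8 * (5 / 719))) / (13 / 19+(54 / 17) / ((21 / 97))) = -1261210671 / 1388840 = -908.10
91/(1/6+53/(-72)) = -6552/41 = -159.80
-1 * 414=-414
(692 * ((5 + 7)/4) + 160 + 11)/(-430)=-2247/430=-5.23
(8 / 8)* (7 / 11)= 7 / 11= 0.64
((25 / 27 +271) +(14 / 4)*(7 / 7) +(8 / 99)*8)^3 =21041123.61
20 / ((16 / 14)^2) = 245 / 16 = 15.31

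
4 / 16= 1 / 4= 0.25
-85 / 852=-0.10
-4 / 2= -2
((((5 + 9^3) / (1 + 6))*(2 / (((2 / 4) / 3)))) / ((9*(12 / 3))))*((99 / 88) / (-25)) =-1101 / 700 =-1.57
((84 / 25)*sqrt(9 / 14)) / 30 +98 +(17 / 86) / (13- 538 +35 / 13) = 3*sqrt(14) / 125 +57225899 / 583940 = 98.09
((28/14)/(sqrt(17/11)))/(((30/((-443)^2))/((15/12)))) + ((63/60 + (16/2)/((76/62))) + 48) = 21119/380 + 196249 * sqrt(187)/204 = 13210.80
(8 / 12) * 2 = 4 / 3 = 1.33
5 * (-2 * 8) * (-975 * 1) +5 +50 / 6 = 234040 / 3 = 78013.33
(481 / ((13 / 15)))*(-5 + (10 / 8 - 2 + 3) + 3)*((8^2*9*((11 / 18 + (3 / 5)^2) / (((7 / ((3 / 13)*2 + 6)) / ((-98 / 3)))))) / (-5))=152117952 / 325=468055.24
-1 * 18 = -18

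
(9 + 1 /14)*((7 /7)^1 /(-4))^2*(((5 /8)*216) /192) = 5715 /14336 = 0.40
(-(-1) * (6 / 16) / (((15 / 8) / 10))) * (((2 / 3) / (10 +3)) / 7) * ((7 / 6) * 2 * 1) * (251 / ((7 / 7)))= 1004 / 117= 8.58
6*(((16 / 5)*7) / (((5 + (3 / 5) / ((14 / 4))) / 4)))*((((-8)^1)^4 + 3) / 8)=9640848 / 181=53264.35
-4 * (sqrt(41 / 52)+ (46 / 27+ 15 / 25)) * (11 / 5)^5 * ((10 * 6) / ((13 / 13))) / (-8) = 483153 * sqrt(533) / 8125+ 100173722 / 28125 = 4934.59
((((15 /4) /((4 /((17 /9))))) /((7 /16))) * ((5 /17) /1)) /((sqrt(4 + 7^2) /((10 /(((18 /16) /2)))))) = 4000 * sqrt(53) /10017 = 2.91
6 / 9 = 2 / 3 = 0.67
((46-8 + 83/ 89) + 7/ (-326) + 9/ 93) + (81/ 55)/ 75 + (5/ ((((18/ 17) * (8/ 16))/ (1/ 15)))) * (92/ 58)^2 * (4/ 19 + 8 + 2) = 29454172186257019/ 533562574767750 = 55.20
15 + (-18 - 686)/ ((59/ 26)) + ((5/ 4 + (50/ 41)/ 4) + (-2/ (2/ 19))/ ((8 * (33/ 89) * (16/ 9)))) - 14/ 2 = -1036381443/ 3405952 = -304.29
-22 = -22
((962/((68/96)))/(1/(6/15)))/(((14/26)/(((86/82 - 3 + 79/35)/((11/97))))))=25562063904/9392075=2721.66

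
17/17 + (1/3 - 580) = -1736/3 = -578.67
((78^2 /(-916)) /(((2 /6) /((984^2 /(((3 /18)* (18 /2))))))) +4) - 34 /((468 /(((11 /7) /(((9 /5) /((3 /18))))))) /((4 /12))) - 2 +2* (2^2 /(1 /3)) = -781587204336203 /60766524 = -12862134.49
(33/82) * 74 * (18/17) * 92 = 2021976/697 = 2900.97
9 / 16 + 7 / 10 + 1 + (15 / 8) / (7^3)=62233 / 27440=2.27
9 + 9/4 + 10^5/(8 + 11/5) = 2002295/204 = 9815.17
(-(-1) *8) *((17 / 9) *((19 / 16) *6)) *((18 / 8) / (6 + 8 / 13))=12597 / 344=36.62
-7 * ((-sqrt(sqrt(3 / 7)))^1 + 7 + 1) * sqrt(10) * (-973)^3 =921167317 * sqrt(10) * (-3^(1 / 4) * 7^(3 / 4) + 56) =146628842006.51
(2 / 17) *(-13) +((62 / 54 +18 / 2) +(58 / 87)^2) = 4160 / 459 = 9.06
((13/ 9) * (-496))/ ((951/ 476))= -3069248/ 8559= -358.60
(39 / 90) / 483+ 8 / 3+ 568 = 8268973 / 14490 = 570.67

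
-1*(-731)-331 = 400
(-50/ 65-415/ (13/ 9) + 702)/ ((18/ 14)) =37667/ 117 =321.94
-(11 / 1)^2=-121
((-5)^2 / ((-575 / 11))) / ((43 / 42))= -462 / 989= -0.47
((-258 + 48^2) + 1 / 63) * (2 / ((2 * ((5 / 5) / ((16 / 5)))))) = 2062384 / 315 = 6547.25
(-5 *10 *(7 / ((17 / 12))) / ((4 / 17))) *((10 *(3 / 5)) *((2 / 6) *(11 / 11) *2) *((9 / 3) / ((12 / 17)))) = -17850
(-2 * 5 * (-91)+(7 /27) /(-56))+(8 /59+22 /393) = 910.19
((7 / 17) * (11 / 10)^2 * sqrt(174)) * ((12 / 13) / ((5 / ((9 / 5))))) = 22869 * sqrt(174) / 138125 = 2.18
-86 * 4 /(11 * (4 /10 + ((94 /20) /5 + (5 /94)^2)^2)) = -16786102640000 /691850867851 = -24.26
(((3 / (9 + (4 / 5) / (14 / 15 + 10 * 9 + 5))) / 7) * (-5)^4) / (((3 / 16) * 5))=2878000 / 90741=31.72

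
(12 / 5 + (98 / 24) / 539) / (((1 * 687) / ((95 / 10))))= 30191 / 906840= 0.03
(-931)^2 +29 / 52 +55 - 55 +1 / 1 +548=45100149 / 52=867310.56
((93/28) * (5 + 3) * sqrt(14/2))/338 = 0.21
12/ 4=3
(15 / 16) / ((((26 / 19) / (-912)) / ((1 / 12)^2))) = -1805 / 416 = -4.34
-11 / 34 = -0.32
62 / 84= 31 / 42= 0.74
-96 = -96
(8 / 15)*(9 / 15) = 0.32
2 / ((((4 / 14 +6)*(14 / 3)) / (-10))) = -15 / 22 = -0.68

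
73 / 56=1.30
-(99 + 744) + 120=-723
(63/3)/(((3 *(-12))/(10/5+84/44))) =-301/132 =-2.28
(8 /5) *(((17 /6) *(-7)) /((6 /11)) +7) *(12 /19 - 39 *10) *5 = 1737708 /19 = 91458.32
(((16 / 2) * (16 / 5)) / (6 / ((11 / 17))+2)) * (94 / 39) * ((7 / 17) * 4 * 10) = 1852928 / 20553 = 90.15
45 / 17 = 2.65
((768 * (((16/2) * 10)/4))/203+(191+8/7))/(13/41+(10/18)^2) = 180546165/421834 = 428.00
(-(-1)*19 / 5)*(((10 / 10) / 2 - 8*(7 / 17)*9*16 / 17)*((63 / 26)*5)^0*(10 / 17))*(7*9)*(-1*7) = 27013.02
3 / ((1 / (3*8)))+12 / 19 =1380 / 19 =72.63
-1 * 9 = -9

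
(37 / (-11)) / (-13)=37 / 143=0.26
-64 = -64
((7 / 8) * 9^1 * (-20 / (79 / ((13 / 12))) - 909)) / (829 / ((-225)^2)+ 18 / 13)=-1489158523125 / 291360532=-5111.05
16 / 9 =1.78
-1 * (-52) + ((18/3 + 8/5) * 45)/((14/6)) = 1390/7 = 198.57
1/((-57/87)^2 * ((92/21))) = 17661/33212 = 0.53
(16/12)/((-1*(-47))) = 4/141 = 0.03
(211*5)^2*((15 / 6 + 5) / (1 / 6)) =50086125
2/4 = 1/2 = 0.50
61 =61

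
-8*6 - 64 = -112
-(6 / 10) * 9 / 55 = -27 / 275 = -0.10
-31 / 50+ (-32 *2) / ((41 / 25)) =-81271 / 2050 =-39.64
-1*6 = -6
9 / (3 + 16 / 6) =27 / 17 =1.59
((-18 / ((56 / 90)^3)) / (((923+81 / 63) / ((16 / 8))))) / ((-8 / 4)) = 164025 / 2028992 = 0.08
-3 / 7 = -0.43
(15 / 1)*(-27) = -405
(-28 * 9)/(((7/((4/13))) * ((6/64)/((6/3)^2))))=-6144/13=-472.62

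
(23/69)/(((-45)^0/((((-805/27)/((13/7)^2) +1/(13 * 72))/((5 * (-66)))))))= 315521/36138960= 0.01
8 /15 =0.53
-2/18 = -1/9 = -0.11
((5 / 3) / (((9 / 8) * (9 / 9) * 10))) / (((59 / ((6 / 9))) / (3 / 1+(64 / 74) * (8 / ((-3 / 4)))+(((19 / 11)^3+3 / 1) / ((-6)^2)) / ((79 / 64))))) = -1692395944 / 167334854643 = -0.01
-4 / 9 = -0.44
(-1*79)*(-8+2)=474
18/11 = 1.64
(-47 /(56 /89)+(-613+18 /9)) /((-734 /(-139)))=-5337461 /41104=-129.85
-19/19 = -1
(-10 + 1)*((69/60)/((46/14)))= -3.15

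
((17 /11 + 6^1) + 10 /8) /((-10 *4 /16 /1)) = -387 /110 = -3.52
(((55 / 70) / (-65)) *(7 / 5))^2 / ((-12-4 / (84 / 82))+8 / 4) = -2541 / 123370000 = -0.00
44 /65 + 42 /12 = 4.18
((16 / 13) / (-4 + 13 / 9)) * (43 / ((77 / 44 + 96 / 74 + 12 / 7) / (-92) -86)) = 25659648 / 106622945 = 0.24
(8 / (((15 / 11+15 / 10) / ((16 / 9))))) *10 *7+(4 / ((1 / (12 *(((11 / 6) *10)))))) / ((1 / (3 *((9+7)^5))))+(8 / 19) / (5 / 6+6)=174673238083888 / 63099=2768240987.72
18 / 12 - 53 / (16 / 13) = -665 / 16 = -41.56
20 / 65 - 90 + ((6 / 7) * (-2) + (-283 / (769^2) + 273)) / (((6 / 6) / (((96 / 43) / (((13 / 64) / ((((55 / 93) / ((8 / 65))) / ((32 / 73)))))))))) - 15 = 54350555323143 / 1668229381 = 32579.79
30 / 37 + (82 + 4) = 3212 / 37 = 86.81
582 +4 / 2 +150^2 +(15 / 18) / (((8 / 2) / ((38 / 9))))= 2493167 / 108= 23084.88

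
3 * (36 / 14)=54 / 7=7.71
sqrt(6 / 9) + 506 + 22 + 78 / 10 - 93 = sqrt(6) / 3 + 2214 / 5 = 443.62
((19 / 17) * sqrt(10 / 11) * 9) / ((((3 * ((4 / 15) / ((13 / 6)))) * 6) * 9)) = 1235 * sqrt(110) / 26928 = 0.48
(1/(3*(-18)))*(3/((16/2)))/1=-1/144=-0.01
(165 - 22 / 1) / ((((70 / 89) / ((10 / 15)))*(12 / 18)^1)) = 12727 / 70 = 181.81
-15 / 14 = -1.07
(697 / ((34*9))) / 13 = 0.18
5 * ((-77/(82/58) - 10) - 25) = -18340/41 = -447.32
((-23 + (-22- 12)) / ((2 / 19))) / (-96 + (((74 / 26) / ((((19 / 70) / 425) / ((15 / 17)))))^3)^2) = -81976414938366169 / 559622196571831993088494128913281344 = -0.00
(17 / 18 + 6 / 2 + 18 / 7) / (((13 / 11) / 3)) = 9031 / 546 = 16.54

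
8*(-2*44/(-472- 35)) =704/507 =1.39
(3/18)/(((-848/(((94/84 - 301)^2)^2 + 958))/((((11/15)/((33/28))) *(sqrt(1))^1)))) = -988994.76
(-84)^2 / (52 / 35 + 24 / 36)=370440 / 113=3278.23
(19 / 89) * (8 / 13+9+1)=2622 / 1157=2.27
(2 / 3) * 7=14 / 3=4.67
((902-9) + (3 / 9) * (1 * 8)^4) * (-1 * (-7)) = 15808.33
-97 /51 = -1.90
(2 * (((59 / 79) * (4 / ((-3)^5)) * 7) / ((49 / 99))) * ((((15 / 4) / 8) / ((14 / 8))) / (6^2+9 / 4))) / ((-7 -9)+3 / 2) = 25960 / 154580643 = 0.00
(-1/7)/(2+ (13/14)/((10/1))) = -0.07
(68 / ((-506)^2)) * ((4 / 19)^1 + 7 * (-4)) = -816 / 110561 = -0.01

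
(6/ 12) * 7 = 7/ 2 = 3.50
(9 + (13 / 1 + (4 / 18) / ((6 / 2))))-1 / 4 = 21.82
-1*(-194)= 194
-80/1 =-80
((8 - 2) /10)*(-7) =-21 /5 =-4.20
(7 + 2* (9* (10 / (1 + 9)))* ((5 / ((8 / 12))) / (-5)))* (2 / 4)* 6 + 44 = -16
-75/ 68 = -1.10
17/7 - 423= -2944/7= -420.57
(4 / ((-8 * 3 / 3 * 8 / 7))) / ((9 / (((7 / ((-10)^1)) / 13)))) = 49 / 18720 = 0.00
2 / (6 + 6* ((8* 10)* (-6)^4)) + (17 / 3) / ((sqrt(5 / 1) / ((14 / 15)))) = 1 / 311043 + 238* sqrt(5) / 225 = 2.37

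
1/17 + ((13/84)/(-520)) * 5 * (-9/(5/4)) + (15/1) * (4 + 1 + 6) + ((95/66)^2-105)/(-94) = 20241420499/121815540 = 166.16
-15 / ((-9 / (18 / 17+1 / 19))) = 1795 / 969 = 1.85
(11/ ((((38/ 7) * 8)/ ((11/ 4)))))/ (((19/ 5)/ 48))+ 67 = 75.80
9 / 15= 3 / 5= 0.60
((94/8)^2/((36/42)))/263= 15463/25248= 0.61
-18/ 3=-6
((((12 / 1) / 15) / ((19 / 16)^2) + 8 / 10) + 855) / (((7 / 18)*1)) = 27823374 / 12635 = 2202.09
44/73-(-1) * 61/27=5641/1971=2.86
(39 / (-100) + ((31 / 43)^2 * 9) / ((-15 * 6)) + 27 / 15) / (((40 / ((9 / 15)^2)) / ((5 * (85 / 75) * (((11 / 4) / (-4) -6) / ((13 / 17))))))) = -23294203131 / 38459200000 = -0.61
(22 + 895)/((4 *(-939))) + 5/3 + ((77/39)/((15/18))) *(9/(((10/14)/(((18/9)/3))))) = 8676761/406900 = 21.32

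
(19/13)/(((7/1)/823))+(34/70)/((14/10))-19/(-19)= 110317/637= 173.18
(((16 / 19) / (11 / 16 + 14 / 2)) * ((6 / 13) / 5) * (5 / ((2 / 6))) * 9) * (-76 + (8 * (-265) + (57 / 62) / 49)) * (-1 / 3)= 15370884864 / 15382913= 999.22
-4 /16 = -1 /4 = -0.25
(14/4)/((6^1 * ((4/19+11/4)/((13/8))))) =1729/5400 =0.32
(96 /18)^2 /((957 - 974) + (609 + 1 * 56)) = 32 /729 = 0.04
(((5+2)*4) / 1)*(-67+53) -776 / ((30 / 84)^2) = -161896 / 25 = -6475.84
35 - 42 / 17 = 553 / 17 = 32.53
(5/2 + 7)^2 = 361/4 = 90.25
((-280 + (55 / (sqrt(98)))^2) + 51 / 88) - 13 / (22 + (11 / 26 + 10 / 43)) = -27209304977 / 109218648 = -249.13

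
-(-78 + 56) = 22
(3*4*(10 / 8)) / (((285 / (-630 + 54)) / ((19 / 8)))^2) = 1728 / 5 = 345.60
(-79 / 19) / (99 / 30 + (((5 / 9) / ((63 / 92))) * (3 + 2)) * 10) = -447930 / 4725509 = -0.09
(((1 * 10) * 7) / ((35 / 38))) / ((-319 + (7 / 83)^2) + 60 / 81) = -7068114 / 29597927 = -0.24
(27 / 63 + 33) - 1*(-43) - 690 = -4295 / 7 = -613.57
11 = 11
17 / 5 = 3.40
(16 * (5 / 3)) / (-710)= -8 / 213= -0.04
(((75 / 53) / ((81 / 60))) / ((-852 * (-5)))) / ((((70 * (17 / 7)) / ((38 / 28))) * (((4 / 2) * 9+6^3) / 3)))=95 / 3772241928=0.00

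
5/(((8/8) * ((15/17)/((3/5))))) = 3.40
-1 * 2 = -2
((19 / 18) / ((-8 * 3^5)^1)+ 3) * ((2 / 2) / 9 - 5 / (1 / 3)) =-7032119 / 157464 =-44.66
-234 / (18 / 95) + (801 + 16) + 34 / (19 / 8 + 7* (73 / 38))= -1000122 / 2405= -415.85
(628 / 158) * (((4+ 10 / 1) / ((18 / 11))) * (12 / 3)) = 96712 / 711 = 136.02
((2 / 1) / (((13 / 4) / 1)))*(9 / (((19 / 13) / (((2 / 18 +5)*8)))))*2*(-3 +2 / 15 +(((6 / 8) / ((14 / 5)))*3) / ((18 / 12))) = -1441088 / 1995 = -722.35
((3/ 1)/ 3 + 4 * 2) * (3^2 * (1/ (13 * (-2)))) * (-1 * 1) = 81/ 26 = 3.12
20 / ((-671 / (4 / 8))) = -10 / 671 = -0.01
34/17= 2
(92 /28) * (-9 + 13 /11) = -1978 /77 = -25.69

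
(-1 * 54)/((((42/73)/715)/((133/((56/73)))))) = -651550185/56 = -11634824.73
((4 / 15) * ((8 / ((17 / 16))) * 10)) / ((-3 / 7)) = -7168 / 153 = -46.85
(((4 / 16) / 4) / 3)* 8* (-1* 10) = -5 / 3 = -1.67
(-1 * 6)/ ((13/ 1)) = -6/ 13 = -0.46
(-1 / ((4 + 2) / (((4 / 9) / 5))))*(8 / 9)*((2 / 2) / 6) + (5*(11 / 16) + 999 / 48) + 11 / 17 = 6170441 / 247860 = 24.89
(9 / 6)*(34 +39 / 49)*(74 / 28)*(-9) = -1703295 / 1372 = -1241.47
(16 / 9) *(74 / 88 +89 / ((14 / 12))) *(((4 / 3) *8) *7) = 3040640 / 297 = 10237.85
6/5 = 1.20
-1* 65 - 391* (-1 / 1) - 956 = -630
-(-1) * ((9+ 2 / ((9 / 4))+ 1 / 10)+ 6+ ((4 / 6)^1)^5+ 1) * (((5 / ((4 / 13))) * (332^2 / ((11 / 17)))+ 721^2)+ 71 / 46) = 69215402306621 / 1229580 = 56291906.43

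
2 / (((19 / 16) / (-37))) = -1184 / 19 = -62.32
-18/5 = -3.60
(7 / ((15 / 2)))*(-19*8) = -2128 / 15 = -141.87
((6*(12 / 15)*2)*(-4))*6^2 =-6912 / 5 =-1382.40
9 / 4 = 2.25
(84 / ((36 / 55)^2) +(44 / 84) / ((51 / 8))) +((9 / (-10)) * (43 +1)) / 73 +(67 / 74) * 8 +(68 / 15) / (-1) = 34420693081 / 173566260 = 198.31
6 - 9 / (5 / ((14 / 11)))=204 / 55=3.71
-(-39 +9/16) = 38.44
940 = 940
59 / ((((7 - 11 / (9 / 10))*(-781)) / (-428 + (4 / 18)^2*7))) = -2043760 / 330363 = -6.19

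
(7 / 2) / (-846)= -7 / 1692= -0.00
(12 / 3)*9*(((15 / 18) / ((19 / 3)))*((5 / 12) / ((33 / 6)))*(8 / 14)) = 300 / 1463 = 0.21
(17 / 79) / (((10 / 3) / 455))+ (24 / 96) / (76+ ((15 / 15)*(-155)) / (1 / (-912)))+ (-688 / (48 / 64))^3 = -931520292642314371 / 1206731952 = -771936378.33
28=28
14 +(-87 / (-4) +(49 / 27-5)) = 3517 / 108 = 32.56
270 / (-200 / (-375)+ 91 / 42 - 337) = -2700 / 3343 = -0.81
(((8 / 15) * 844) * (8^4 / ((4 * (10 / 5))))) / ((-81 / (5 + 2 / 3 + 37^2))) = -14256766976 / 3645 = -3911321.53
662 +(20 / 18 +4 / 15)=29852 / 45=663.38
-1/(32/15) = -15/32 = -0.47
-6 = -6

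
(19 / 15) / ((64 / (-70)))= -133 / 96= -1.39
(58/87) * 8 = 16/3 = 5.33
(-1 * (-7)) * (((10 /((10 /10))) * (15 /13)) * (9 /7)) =1350 /13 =103.85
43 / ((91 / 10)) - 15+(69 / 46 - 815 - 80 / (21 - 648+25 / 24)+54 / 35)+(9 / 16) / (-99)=-989032421409 / 1203041840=-822.11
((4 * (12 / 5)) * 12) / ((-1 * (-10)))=288 / 25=11.52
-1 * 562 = -562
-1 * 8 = -8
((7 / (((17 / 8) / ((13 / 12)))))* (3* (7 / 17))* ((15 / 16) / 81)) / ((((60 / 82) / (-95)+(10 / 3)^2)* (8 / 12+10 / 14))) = 17367805 / 5219418608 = 0.00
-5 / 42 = -0.12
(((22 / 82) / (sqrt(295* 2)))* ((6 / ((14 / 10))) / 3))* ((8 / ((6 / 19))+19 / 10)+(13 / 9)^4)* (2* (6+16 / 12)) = 501518138* sqrt(590) / 1666461195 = 7.31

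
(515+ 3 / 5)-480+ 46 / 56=5099 / 140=36.42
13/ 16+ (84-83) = 29/ 16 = 1.81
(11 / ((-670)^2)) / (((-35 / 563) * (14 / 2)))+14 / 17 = 1539621719 / 1869668500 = 0.82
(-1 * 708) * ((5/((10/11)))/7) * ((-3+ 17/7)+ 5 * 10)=-1347324/49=-27496.41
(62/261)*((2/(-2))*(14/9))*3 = -868/783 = -1.11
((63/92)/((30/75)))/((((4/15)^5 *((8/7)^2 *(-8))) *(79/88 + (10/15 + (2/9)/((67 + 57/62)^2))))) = -20576362695478734375/264943284492173312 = -77.66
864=864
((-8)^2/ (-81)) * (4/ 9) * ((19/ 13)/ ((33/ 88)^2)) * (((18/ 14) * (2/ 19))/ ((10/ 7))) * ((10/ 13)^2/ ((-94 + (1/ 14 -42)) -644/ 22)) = 0.00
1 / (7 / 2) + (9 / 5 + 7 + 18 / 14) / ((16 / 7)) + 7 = 6551 / 560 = 11.70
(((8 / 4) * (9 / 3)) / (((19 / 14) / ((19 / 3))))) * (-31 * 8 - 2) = -7000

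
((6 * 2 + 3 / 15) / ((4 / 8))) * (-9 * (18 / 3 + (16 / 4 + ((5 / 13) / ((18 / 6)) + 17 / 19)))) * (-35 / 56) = 373686 / 247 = 1512.90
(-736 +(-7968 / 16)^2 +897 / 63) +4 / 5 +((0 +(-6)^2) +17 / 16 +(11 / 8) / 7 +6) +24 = 415548499 / 1680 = 247350.30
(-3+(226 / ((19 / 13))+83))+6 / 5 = 22404 / 95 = 235.83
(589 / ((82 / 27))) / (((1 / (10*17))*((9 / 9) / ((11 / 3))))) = 4956435 / 41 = 120888.66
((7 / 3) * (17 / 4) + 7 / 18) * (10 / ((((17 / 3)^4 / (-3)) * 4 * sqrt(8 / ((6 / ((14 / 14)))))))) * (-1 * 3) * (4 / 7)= 21465 * sqrt(3) / 334084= 0.11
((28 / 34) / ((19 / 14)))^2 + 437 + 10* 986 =1074314129 / 104329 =10297.37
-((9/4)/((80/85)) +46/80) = -949/320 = -2.97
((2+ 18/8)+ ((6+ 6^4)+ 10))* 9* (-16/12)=-15795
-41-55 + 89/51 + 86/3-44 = -1863/17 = -109.59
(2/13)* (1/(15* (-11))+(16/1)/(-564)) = -178/33605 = -0.01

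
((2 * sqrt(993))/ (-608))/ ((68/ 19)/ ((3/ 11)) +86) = -0.00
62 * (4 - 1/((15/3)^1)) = 235.60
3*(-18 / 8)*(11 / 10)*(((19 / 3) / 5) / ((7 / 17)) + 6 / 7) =-5841 / 200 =-29.20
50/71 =0.70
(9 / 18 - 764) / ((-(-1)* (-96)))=509 / 64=7.95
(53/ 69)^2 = 2809/ 4761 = 0.59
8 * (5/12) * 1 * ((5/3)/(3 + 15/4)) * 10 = 2000/243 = 8.23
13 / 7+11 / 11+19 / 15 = 433 / 105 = 4.12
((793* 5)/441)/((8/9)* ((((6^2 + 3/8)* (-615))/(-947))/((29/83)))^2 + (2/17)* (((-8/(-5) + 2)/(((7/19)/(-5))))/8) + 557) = 81340726963912/41791979034776817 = 0.00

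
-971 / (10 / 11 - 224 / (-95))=-1014695 / 3414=-297.22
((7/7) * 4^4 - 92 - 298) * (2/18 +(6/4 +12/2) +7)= -17621/9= -1957.89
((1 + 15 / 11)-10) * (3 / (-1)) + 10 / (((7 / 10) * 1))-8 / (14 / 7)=2556 / 77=33.19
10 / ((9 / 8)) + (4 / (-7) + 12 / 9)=608 / 63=9.65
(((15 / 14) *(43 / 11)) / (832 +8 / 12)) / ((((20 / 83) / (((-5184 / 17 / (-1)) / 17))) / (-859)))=-8939788236 / 27793997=-321.64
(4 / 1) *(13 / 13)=4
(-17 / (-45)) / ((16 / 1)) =17 / 720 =0.02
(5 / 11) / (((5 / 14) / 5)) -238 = -2548 / 11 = -231.64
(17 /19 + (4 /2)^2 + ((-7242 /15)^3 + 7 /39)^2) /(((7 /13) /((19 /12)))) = 204243562425468454203688 /5484375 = 37240991439401655.47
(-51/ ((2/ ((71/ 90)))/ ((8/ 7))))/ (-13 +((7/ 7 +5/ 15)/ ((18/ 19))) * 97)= -21726/ 116725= -0.19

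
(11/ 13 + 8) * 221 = 1955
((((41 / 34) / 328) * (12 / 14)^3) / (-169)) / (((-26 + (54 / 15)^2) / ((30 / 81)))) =125 / 321253114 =0.00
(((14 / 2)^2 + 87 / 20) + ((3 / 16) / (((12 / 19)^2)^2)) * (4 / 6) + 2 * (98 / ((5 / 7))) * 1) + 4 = 55163665 / 165888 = 332.54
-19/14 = -1.36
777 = 777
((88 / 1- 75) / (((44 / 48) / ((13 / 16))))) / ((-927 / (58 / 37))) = -4901 / 251526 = -0.02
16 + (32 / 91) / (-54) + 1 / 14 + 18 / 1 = 167395 / 4914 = 34.06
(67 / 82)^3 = 0.55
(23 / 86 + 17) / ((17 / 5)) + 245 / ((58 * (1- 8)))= 94870 / 21199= 4.48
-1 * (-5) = 5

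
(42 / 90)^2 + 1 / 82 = 4243 / 18450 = 0.23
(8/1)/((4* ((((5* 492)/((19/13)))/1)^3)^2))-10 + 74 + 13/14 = 243094228685849869992473321167/3744025524314519449824000000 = 64.93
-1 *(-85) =85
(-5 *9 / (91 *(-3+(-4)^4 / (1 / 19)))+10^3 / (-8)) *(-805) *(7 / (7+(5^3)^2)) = 2781975350 / 61739561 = 45.06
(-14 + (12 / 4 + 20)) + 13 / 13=10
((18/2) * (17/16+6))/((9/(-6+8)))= 113/8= 14.12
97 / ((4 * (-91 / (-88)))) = 23.45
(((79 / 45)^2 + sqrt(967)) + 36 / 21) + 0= 67987 / 14175 + sqrt(967)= 35.89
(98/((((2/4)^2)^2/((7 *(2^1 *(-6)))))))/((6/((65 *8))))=-11415040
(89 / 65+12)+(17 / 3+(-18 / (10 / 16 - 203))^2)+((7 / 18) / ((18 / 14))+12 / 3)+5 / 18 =326021712619 / 13800412665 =23.62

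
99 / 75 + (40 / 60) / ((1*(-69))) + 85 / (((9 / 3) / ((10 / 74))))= 5.14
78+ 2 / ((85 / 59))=6748 / 85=79.39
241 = 241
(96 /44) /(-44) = -6 /121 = -0.05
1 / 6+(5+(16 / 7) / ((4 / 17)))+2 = 16.88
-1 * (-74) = 74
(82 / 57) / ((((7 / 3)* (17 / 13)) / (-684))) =-38376 / 119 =-322.49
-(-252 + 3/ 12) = 251.75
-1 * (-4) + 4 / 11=48 / 11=4.36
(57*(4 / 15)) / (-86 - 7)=-76 / 465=-0.16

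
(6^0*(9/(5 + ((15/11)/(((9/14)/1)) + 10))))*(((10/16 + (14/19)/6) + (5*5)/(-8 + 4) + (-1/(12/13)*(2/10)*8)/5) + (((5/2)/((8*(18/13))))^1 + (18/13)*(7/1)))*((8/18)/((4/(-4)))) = -79602193/83733000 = -0.95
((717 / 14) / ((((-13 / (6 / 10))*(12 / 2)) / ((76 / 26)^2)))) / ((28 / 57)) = -14753709 / 2153060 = -6.85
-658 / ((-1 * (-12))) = -329 / 6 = -54.83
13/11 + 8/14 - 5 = -250/77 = -3.25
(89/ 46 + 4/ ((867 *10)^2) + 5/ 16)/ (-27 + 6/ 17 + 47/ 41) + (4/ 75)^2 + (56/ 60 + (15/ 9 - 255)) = -45639234575798219/ 180759980340000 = -252.49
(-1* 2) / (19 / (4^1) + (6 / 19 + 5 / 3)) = -456 / 1535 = -0.30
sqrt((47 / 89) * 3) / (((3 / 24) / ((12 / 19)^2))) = 1152 * sqrt(12549) / 32129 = 4.02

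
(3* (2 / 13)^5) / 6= 16 / 371293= 0.00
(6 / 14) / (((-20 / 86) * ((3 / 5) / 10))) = -215 / 7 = -30.71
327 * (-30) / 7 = -9810 / 7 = -1401.43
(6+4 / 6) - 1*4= 8 / 3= 2.67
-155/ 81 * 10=-1550/ 81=-19.14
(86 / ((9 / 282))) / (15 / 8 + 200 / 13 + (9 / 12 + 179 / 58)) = 24381344 / 190875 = 127.73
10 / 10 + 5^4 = 626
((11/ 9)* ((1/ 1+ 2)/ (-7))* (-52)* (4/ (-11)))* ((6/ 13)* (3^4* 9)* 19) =-443232/ 7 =-63318.86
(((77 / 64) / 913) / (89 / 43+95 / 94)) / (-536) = -0.00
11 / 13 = 0.85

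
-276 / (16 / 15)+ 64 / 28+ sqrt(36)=-7013 / 28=-250.46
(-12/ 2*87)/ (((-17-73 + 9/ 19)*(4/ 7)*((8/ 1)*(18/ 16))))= 551/ 486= 1.13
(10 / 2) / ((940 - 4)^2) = 5 / 876096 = 0.00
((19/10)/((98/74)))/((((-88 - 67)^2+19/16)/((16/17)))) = 89984/1601105135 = 0.00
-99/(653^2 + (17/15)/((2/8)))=-135/581473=-0.00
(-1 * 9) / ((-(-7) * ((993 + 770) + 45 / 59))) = -0.00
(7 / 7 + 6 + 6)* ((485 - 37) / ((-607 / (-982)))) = 5719168 / 607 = 9422.02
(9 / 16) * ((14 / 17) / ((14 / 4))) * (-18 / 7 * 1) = -81 / 238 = -0.34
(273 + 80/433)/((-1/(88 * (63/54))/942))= -11439965768/433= -26420244.27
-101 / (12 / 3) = -101 / 4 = -25.25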